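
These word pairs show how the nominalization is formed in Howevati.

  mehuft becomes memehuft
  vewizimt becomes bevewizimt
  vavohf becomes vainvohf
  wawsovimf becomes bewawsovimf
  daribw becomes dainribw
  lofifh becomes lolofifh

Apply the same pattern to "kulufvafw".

mehuft and vewizimt both end in -t yet inflect differently (memehuft, bevewizimt), so the final letter is not what conditions the rule; the second-to-last letter is.
"kulufvafw" has second-to-last letter 'f'. The stems whose second-to-last letter is 'f' (lofifh → lolofifh, mehuft → memehuft) repeat the first consonant+vowel as a prefix.
So kulufvafw → kukulufvafw.

kukulufvafw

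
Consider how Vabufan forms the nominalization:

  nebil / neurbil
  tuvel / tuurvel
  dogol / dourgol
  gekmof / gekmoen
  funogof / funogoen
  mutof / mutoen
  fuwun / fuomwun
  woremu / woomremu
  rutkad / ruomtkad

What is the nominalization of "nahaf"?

dogol and gekmof both have last vowel 'o' yet inflect differently (dourgol, gekmoen), so the last vowel is not what conditions the rule; the final letter is.
"nahaf" ends in -f. The stems ending in -f (gekmof → gekmoen, funogof → funogoen, mutof → mutoen) drop the final letter and add -en.
So nahaf → nahaen.

nahaen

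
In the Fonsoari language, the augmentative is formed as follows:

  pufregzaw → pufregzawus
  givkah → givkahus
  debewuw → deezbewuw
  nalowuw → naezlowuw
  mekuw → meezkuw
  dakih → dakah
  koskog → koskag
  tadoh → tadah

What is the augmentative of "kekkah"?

"kekkah" has last vowel 'a'. The stems whose last vowel is 'a' (pufregzaw → pufregzawus, givkah → givkahus) add -us.
The other patterns: stems whose last vowel is 'u' insert -ez- after the first vowel; stems whose last vowel is 'i' or 'o' change the last vowel to 'a'.
So kekkah → kekkahus.

kekkahus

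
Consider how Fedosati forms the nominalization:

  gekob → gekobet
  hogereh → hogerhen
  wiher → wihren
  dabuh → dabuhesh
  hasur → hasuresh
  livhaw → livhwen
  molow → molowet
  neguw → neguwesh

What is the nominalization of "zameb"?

zamben

neguw and molow both end in -w yet inflect differently (neguwesh, molowet), so the final letter is not what conditions the rule; the last vowel is.
"zameb" has last vowel 'e'. The stems whose last vowel is 'e' (hogereh → hogerhen, wiher → wihren) delete the last vowel and add -en.
So zameb → zamben.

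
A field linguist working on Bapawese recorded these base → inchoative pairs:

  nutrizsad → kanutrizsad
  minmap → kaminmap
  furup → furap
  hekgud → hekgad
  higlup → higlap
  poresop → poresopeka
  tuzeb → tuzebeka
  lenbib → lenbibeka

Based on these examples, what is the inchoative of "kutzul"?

minmap and furup both end in -p yet inflect differently (kaminmap, furap), so the final letter is not what conditions the rule; the last vowel is.
"kutzul" has last vowel 'u'. The stems whose last vowel is 'u' (furup → furap, hekgud → hekgad, higlup → higlap) change the last vowel to 'a'.
So kutzul → kutzal.

kutzal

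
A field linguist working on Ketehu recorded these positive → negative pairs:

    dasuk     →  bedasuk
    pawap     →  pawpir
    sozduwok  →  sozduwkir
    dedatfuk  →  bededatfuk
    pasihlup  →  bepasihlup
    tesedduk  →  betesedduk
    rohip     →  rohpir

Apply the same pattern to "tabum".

betabum

pasihlup and pawap both end in -p yet inflect differently (bepasihlup, pawpir), so the final letter is not what conditions the rule; the last vowel is.
"tabum" has last vowel 'u'. The stems whose last vowel is 'u' (tesedduk → betesedduk, dedatfuk → bededatfuk, dasuk → bedasuk) add the prefix be-.
The other pattern: stems whose last vowel is 'a', 'i' or 'o' delete the last vowel and add -ir.
So tabum → betabum.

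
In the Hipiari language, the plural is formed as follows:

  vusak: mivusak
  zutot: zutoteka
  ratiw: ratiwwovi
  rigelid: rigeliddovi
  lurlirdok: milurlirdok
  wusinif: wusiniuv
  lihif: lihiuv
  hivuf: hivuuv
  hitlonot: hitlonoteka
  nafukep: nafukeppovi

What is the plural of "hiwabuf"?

hiwabuuv

lurlirdok and zutot both have last vowel 'o' yet inflect differently (milurlirdok, zutoteka), so the last vowel is not what conditions the rule; the final letter is.
"hiwabuf" ends in -f. The stems ending in -f (hivuf → hivuuv, lihif → lihiuv, wusinif → wusiniuv) drop the final letter and add -uv.
The other patterns: stems ending in -k add the prefix mi-; stems ending in -t add -eka; stems ending in -d, -p or -w double the final consonant and add -ovi.
So hiwabuf → hiwabuuv.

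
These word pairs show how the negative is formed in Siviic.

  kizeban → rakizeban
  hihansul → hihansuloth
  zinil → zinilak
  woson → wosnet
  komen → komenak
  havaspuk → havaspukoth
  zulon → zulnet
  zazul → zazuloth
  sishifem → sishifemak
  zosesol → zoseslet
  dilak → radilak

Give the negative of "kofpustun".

kofpustunoth

kizeban and komen both end in -n yet inflect differently (rakizeban, komenak), so the final letter is not what conditions the rule; the last vowel is.
"kofpustun" has last vowel 'u'. The stems whose last vowel is 'u' (hihansul → hihansuloth, zazul → zazuloth, havaspuk → havaspukoth) add -oth.
So kofpustun → kofpustunoth.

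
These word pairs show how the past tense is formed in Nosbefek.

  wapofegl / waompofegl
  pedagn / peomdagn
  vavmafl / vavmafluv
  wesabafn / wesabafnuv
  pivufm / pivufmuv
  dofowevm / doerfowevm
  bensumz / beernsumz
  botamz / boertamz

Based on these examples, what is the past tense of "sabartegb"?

wapofegl and vavmafl both end in -l yet inflect differently (waompofegl, vavmafluv), so the final letter is not what conditions the rule; the second-to-last letter is.
"sabartegb" has second-to-last letter 'g'. The stems whose second-to-last letter is 'g' (wapofegl → waompofegl, pedagn → peomdagn) insert -om- after the first vowel.
So sabartegb → saombartegb.

saombartegb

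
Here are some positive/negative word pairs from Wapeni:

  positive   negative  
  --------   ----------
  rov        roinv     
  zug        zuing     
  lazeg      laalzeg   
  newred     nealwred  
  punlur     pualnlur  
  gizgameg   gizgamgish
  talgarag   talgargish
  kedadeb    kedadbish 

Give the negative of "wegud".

wealgud

zug and lazeg both end in -g yet inflect differently (zuing, laalzeg), so the final letter is not what conditions the rule; the number of vowels is.
"wegud" has 2 vowels. The stems with 2 vowels (lazeg → laalzeg, newred → nealwred, punlur → pualnlur) insert -al- after the first vowel.
So wegud → wealgud.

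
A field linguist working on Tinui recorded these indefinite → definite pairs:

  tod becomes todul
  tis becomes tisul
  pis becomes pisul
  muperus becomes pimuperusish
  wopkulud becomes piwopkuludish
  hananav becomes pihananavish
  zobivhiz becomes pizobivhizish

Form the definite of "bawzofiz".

tis and muperus both end in -s yet inflect differently (tisul, pimuperusish), so the final letter is not what conditions the rule; the number of vowels is.
"bawzofiz" has 3 vowels. The stems with 3 vowels (muperus → pimuperusish, wopkulud → piwopkuludish, hananav → pihananavish) add pi- … -ish around the stem.
The other pattern: stems with 1 vowel add -ul.
So bawzofiz → pibawzofizish.

pibawzofizish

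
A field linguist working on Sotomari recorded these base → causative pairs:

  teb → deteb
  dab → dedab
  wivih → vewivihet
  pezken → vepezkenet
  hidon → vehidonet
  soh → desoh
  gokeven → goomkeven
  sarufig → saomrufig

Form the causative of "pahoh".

vepahohet

"pahoh" has 2 vowels. The stems with 2 vowels (hidon → vehidonet, wivih → vewivihet, pezken → vepezkenet) add ve- … -et around the stem.
So pahoh → vepahohet.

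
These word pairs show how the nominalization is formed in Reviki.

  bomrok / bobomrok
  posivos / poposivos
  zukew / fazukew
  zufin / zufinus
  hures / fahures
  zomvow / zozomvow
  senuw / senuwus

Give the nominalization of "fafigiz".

zukew and senuw both end in -w yet inflect differently (fazukew, senuwus), so the final letter is not what conditions the rule; the last vowel is.
"fafigiz" has last vowel 'i'. The one such stem in the data (zufin → zufinus) adds -us, so the same rule applies.
So fafigiz → fafigizus.

fafigizus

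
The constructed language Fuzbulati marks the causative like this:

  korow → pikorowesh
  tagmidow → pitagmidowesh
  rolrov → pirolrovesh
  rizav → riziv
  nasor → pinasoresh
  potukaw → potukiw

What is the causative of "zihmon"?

rolrov and rizav both end in -v yet inflect differently (pirolrovesh, riziv), so the final letter is not what conditions the rule; the last vowel is.
"zihmon" has last vowel 'o'. The stems whose last vowel is 'o' (korow → pikorowesh, rolrov → pirolrovesh, nasor → pinasoresh) add pi- … -esh around the stem.
So zihmon → pizihmonesh.

pizihmonesh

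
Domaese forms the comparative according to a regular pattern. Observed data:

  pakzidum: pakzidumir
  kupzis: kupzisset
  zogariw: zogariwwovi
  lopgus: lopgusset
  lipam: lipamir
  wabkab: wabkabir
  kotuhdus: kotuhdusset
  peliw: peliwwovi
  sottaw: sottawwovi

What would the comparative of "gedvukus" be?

"gedvukus" ends in -s. The stems ending in -s (kupzis → kupzisset, kotuhdus → kotuhdusset, lopgus → lopgusset) double the final consonant and add -et.
The other patterns: stems ending in -w double the final consonant and add -ovi; stems ending in -b or -m add -ir.
So gedvukus → gedvukusset.

gedvukusset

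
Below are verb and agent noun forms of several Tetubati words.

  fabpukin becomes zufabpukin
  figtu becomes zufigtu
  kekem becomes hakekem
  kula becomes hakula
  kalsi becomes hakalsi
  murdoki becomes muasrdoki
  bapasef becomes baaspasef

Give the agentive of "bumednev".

buasmednev

"bumednev" begins with b-. The one such stem in the data (bapasef → baaspasef) inserts -as- after the first vowel (as does murdoki), so the same rule applies.
The other patterns: stems beginning with f- add the prefix zu-; stems beginning with k- add the prefix ha-.
So bumednev → buasmednev.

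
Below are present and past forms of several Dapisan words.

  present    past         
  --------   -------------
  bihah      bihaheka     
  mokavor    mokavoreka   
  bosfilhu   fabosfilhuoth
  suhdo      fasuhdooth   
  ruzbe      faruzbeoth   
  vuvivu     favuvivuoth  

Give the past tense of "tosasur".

mokavor and suhdo both have last vowel 'o' yet inflect differently (mokavoreka, fasuhdooth), so the last vowel is not what conditions the rule; whether the stem ends in a vowel or a consonant is.
"tosasur" ends in a consonant. The stems ending in a consonant (bihah → bihaheka, mokavor → mokavoreka) add -eka.
So tosasur → tosasureka.

tosasureka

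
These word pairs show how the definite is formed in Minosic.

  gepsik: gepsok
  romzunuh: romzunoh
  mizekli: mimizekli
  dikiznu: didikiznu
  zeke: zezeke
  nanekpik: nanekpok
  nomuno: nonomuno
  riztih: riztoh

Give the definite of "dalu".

dadalu

mizekli and riztih both have last vowel 'i' yet inflect differently (mimizekli, riztoh), so the last vowel is not what conditions the rule; whether the stem ends in a vowel or a consonant is.
"dalu" ends in a vowel. The stems ending in a vowel (dikiznu → didikiznu, nomuno → nonomuno, mizekli → mimizekli) repeat the first consonant+vowel as a prefix.
So dalu → dadalu.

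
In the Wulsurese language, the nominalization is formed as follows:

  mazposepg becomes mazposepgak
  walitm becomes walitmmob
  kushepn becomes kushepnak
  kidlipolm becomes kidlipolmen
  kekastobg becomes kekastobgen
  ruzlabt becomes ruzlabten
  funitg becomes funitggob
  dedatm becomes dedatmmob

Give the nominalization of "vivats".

mazposepg and funitg both end in -g yet inflect differently (mazposepgak, funitggob), so the final letter is not what conditions the rule; the second-to-last letter is.
"vivats" has second-to-last letter 't'. The stems whose second-to-last letter is 't' (dedatm → dedatmmob, funitg → funitggob, walitm → walitmmob) double the final consonant and add -ob.
So vivats → vivatssob.

vivatssob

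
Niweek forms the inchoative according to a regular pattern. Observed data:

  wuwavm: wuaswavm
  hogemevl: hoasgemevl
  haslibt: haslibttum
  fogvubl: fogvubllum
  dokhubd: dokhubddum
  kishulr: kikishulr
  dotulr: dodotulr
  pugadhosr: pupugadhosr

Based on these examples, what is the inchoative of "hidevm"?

hiasdevm

hogemevl and fogvubl both end in -l yet inflect differently (hoasgemevl, fogvubllum), so the final letter is not what conditions the rule; the second-to-last letter is.
"hidevm" has second-to-last letter 'v'. The stems whose second-to-last letter is 'v' (wuwavm → wuaswavm, hogemevl → hoasgemevl) insert -as- after the first vowel.
The other patterns: stems whose second-to-last letter is 'b' double the final consonant and add -um; stems whose second-to-last letter is 'l' or 's' repeat the first consonant+vowel as a prefix.
So hidevm → hiasdevm.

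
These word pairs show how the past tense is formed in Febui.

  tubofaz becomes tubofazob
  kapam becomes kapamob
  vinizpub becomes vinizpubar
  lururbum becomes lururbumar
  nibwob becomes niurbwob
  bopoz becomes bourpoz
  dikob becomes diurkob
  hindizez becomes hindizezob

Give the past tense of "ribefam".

dikob and vinizpub both end in -b yet inflect differently (diurkob, vinizpubar), so the final letter is not what conditions the rule; the last vowel is.
"ribefam" has last vowel 'a'. The stems whose last vowel is 'a' (kapam → kapamob, tubofaz → tubofazob) add -ob.
So ribefam → ribefamob.

ribefamob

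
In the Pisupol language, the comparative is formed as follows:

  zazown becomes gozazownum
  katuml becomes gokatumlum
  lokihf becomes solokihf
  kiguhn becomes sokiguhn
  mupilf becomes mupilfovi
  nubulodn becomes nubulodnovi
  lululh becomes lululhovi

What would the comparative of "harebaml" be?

zazown and kiguhn both end in -n yet inflect differently (gozazownum, sokiguhn), so the final letter is not what conditions the rule; the second-to-last letter is.
"harebaml" has second-to-last letter 'm'. The one such stem in the data (katuml → gokatumlum) adds go- … -um around the stem, so the same rule applies.
The other patterns: stems whose second-to-last letter is 'h' add the prefix so-; stems whose second-to-last letter is 'd' or 'l' add -ovi.
So harebaml → goharebamlum.

goharebamlum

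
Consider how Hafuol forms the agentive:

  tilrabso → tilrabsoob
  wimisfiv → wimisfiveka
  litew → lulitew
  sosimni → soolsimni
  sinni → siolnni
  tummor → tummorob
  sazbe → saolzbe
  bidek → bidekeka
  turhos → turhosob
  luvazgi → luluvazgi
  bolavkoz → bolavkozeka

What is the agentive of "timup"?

sinni and luvazgi both end in -i yet inflect differently (siolnni, luluvazgi), so the final letter is not what conditions the rule; the first letter is.
"timup" begins with t-. The stems beginning with t- (turhos → turhosob, tilrabso → tilrabsoob, tummor → tummorob) add -ob.
The other patterns: stems beginning with b- or w- add -eka; stems beginning with s- insert -ol- after the first vowel; stems beginning with l- add the prefix lu-.
So timup → timupob.

timupob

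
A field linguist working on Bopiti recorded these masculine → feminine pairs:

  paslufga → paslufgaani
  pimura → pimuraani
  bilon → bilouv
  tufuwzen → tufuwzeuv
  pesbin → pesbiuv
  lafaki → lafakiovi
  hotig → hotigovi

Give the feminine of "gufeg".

"gufeg" ends in -g. The one such stem in the data (hotig → hotigovi) adds -ovi, so the same rule applies.
The other patterns: stems ending in -a add -ani; stems ending in -n drop the final letter and add -uv.
So gufeg → gufegovi.

gufegovi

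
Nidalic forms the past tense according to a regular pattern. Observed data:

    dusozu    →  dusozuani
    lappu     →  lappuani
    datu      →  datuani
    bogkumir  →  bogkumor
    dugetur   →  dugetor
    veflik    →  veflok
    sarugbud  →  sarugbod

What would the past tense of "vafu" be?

dusozu and dugetur both have last vowel 'u' yet inflect differently (dusozuani, dugetor), so the last vowel is not what conditions the rule; the final letter is.
"vafu" ends in -u. The stems ending in -u (dusozu → dusozuani, lappu → lappuani, datu → datuani) add -ani.
So vafu → vafuani.

vafuani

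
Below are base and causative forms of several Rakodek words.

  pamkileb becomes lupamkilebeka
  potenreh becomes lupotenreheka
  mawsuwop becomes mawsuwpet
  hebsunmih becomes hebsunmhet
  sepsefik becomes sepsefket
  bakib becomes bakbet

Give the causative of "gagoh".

gaghet

"gagoh" has last vowel 'o'. The one such stem in the data (mawsuwop → mawsuwpet) deletes the last vowel and adds -et (as do hebsunmih, sepsefik), so the same rule applies.
So gagoh → gaghet.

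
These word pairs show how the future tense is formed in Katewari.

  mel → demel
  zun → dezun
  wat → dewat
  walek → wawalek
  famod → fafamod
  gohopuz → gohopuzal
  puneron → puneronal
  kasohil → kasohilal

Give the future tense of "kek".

dekek

zun and puneron both end in -n yet inflect differently (dezun, puneronal), so the final letter is not what conditions the rule; the number of vowels is.
"kek" has 1 vowel. The stems with 1 vowel (mel → demel, zun → dezun, wat → dewat) add the prefix de-.
So kek → dekek.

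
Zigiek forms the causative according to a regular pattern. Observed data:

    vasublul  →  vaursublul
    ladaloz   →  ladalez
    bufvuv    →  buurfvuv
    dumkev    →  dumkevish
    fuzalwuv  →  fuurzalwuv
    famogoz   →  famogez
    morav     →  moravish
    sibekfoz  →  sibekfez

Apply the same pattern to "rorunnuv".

fuzalwuv and morav both end in -v yet inflect differently (fuurzalwuv, moravish), so the final letter is not what conditions the rule; the last vowel is.
"rorunnuv" has last vowel 'u'. The stems whose last vowel is 'u' (fuzalwuv → fuurzalwuv, vasublul → vaursublul, bufvuv → buurfvuv) insert -ur- after the first vowel.
The other patterns: stems whose last vowel is 'o' change the last vowel to 'e'; stems whose last vowel is 'a' or 'e' add -ish.
So rorunnuv → rourrunnuv.

rourrunnuv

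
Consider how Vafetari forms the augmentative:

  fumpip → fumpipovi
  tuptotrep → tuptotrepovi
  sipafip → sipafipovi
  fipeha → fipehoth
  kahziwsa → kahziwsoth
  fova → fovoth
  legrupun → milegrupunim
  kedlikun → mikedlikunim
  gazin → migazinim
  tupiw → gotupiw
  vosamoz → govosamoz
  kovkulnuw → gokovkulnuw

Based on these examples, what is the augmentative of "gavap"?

gavapovi

"gavap" ends in -p. The stems ending in -p (fumpip → fumpipovi, tuptotrep → tuptotrepovi, sipafip → sipafipovi) add -ovi.
The other patterns: stems ending in -a drop the final letter and add -oth; stems ending in -n add mi- … -im around the stem; stems ending in -w or -z add the prefix go-.
So gavap → gavapovi.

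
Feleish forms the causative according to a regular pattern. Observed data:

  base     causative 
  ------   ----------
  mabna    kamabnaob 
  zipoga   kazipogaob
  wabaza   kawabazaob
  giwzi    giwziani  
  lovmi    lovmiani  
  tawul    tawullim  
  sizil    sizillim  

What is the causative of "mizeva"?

kamizevaob

"mizeva" ends in -a. The stems ending in -a (mabna → kamabnaob, zipoga → kazipogaob, wabaza → kawabazaob) add ka- … -ob around the stem.
The other patterns: stems ending in -i add -ani; stems ending in -l double the final consonant and add -im.
So mizeva → kamizevaob.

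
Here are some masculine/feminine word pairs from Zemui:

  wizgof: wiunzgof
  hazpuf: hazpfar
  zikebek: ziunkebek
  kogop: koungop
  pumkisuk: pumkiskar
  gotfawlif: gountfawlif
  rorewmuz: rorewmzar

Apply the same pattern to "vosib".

vounsib

hazpuf and gotfawlif both end in -f yet inflect differently (hazpfar, gountfawlif), so the final letter is not what conditions the rule; the last vowel is.
"vosib" has last vowel 'i'. The one such stem in the data (gotfawlif → gountfawlif) inserts -un- after the first vowel (as do zikebek, wizgof), so the same rule applies.
So vosib → vounsib.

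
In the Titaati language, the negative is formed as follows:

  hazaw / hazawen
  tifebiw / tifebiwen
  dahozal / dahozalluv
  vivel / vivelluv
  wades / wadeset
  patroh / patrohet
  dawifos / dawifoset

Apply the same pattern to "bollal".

"bollal" ends in -l. The stems ending in -l (dahozal → dahozalluv, vivel → vivelluv) double the final consonant and add -uv.
The other patterns: stems ending in -w add -en; stems ending in -h or -s add -et.
So bollal → bollalluv.

bollalluv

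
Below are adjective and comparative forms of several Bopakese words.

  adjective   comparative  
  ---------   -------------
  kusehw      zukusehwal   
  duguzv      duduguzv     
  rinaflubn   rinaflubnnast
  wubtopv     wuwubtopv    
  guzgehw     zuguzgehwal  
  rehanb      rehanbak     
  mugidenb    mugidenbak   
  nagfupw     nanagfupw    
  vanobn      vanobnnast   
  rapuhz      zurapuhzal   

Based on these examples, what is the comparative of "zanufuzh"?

zazanufuzh

kusehw and nagfupw both end in -w yet inflect differently (zukusehwal, nanagfupw), so the final letter is not what conditions the rule; the second-to-last letter is.
"zanufuzh" has second-to-last letter 'z'. The one such stem in the data (duguzv → duduguzv) repeats the first consonant+vowel as a prefix (as do wubtopv, nagfupw), so the same rule applies.
The other patterns: stems whose second-to-last letter is 'n' add -ak; stems whose second-to-last letter is 'h' add zu- … -al around the stem; stems whose second-to-last letter is 'b' double the final consonant and add -ast.
So zanufuzh → zazanufuzh.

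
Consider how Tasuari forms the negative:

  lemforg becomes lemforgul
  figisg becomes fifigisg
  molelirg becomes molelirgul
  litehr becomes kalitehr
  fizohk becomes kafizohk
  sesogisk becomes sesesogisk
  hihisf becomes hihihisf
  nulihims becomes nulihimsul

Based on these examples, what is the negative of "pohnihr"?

sesogisk and fizohk both end in -k yet inflect differently (sesesogisk, kafizohk), so the final letter is not what conditions the rule; the second-to-last letter is.
"pohnihr" has second-to-last letter 'h'. The stems whose second-to-last letter is 'h' (litehr → kalitehr, fizohk → kafizohk) add the prefix ka-.
So pohnihr → kapohnihr.

kapohnihr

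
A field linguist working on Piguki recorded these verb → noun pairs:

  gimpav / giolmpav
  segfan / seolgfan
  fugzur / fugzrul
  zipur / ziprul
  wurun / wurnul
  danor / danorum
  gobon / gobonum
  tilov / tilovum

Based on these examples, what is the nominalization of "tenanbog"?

segfan and wurun both end in -n yet inflect differently (seolgfan, wurnul), so the final letter is not what conditions the rule; the last vowel is.
"tenanbog" has last vowel 'o'. The stems whose last vowel is 'o' (danor → danorum, gobon → gobonum, tilov → tilovum) add -um.
The other patterns: stems whose last vowel is 'a' insert -ol- after the first vowel; stems whose last vowel is 'u' delete the last vowel and add -ul.
So tenanbog → tenanbogum.

tenanbogum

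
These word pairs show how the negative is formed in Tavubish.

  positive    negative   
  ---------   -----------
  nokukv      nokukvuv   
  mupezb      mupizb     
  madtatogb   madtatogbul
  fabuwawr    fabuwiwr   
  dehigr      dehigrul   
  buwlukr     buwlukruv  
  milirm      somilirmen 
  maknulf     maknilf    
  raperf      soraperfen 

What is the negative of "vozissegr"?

vozissegrul

"vozissegr" has second-to-last letter 'g'. The stems whose second-to-last letter is 'g' (dehigr → dehigrul, madtatogb → madtatogbul) add -ul.
So vozissegr → vozissegrul.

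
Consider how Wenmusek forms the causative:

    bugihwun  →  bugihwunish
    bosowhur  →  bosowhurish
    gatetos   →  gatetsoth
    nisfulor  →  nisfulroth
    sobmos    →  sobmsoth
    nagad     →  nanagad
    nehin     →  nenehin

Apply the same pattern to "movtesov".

"movtesov" has last vowel 'o'. The stems whose last vowel is 'o' (gatetos → gatetsoth, nisfulor → nisfulroth, sobmos → sobmsoth) delete the last vowel and add -oth.
So movtesov → movtesvoth.

movtesvoth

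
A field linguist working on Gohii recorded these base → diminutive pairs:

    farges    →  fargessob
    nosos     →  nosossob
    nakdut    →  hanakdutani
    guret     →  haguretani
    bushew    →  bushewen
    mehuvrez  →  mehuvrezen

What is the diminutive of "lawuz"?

lawuzen

"lawuz" ends in -z. The one such stem in the data (mehuvrez → mehuvrezen) adds -en, so the same rule applies.
The other patterns: stems ending in -s double the final consonant and add -ob; stems ending in -t add ha- … -ani around the stem.
So lawuz → lawuzen.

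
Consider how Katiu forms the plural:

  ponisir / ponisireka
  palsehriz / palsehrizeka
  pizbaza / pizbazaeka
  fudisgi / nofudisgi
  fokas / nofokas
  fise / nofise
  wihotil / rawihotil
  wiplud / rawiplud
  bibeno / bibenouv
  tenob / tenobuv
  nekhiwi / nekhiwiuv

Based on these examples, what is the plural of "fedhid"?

nofedhid

"fedhid" begins with f-. The stems beginning with f- (fudisgi → nofudisgi, fokas → nofokas, fise → nofise) add the prefix no-.
The other patterns: stems beginning with p- add -eka; stems beginning with w- add the prefix ra-; stems beginning with b-, n- or t- add -uv.
So fedhid → nofedhid.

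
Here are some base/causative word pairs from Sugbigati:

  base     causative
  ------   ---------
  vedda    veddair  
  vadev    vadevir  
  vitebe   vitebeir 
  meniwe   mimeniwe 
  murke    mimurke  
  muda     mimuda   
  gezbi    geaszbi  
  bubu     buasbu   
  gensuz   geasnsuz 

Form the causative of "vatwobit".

vatwobitir

"vatwobit" begins with v-. The stems beginning with v- (vedda → veddair, vadev → vadevir, vitebe → vitebeir) add -ir.
The other patterns: stems beginning with m- add the prefix mi-; stems beginning with b- or g- insert -as- after the first vowel.
So vatwobit → vatwobitir.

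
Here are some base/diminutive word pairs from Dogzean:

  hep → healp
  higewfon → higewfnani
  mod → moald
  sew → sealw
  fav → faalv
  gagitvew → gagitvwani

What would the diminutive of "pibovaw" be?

pibovwani

"pibovaw" has 3 vowels. The stems with 3 vowels (gagitvew → gagitvwani, higewfon → higewfnani) delete the last vowel and add -ani.
The other pattern: stems with 1 vowel insert -al- after the first vowel.
So pibovaw → pibovwani.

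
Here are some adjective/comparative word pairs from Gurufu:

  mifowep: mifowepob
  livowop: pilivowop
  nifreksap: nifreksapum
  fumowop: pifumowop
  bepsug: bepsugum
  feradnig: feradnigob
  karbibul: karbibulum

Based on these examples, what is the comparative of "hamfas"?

hamfasum

nifreksap and livowop both end in -p yet inflect differently (nifreksapum, pilivowop), so the final letter is not what conditions the rule; the last vowel is.
"hamfas" has last vowel 'a'. The one such stem in the data (nifreksap → nifreksapum) adds -um, so the same rule applies.
The other patterns: stems whose last vowel is 'o' add the prefix pi-; stems whose last vowel is 'e' or 'i' add -ob.
So hamfas → hamfasum.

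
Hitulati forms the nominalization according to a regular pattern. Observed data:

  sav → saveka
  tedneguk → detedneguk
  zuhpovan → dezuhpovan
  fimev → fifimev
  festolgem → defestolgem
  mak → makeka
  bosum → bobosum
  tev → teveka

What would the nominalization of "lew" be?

leweka

sav and fimev both end in -v yet inflect differently (saveka, fifimev), so the final letter is not what conditions the rule; the number of vowels is.
"lew" has 1 vowel. The stems with 1 vowel (mak → makeka, sav → saveka, tev → teveka) add -eka.
The other patterns: stems with 2 vowels repeat the first consonant+vowel as a prefix; stems with 3 vowels add the prefix de-.
So lew → leweka.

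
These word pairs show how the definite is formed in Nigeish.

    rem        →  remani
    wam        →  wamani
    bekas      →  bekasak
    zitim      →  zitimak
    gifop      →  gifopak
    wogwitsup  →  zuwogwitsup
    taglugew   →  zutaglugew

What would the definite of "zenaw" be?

rem and zitim both end in -m yet inflect differently (remani, zitimak), so the final letter is not what conditions the rule; the number of vowels is.
"zenaw" has 2 vowels. The stems with 2 vowels (bekas → bekasak, zitim → zitimak, gifop → gifopak) add -ak.
So zenaw → zenawak.

zenawak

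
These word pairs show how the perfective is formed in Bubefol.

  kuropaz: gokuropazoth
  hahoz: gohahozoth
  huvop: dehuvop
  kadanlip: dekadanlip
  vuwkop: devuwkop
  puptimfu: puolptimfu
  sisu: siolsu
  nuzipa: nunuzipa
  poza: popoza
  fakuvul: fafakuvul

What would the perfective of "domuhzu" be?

doolmuhzu

"domuhzu" ends in -u. The stems ending in -u (puptimfu → puolptimfu, sisu → siolsu) insert -ol- after the first vowel.
So domuhzu → doolmuhzu.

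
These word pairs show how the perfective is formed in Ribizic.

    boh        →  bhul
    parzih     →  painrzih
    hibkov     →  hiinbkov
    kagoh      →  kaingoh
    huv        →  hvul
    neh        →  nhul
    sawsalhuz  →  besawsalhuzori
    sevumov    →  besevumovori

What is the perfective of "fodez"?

neh and kagoh both end in -h yet inflect differently (nhul, kaingoh), so the final letter is not what conditions the rule; the number of vowels is.
"fodez" has 2 vowels. The stems with 2 vowels (kagoh → kaingoh, hibkov → hiinbkov, parzih → painrzih) insert -in- after the first vowel.
So fodez → foindez.

foindez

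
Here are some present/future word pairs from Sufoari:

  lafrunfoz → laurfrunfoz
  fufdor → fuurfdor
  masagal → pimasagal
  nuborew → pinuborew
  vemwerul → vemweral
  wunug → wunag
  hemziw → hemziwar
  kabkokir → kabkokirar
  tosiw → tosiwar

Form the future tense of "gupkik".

masagal and vemwerul both end in -l yet inflect differently (pimasagal, vemweral), so the final letter is not what conditions the rule; the last vowel is.
"gupkik" has last vowel 'i'. The stems whose last vowel is 'i' (hemziw → hemziwar, kabkokir → kabkokirar, tosiw → tosiwar) add -ar.
So gupkik → gupkikar.

gupkikar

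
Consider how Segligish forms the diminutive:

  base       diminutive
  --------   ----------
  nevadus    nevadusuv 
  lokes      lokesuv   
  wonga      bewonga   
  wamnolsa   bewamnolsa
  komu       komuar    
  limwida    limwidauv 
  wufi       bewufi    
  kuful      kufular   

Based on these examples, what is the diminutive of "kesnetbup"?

kesnetbupar

wamnolsa and limwida both end in -a yet inflect differently (bewamnolsa, limwidauv), so the final letter is not what conditions the rule; the first letter is.
"kesnetbup" begins with k-. The stems beginning with k- (kuful → kufular, komu → komuar) add -ar.
So kesnetbup → kesnetbupar.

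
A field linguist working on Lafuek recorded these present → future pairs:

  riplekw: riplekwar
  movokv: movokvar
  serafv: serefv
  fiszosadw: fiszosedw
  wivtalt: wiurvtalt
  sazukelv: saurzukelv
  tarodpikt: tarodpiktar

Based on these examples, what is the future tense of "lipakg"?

lipakgar

"lipakg" has second-to-last letter 'k'. The stems whose second-to-last letter is 'k' (tarodpikt → tarodpiktar, movokv → movokvar, riplekw → riplekwar) add -ar.
So lipakg → lipakgar.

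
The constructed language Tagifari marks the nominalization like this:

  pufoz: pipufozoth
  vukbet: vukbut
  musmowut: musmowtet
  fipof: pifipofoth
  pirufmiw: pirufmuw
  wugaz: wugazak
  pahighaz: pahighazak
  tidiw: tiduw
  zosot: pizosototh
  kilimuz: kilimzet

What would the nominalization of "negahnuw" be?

negahnwet

"negahnuw" has last vowel 'u'. The stems whose last vowel is 'u' (musmowut → musmowtet, kilimuz → kilimzet) delete the last vowel and add -et.
The other patterns: stems whose last vowel is 'e' or 'i' change the last vowel to 'u'; stems whose last vowel is 'a' add -ak; stems whose last vowel is 'o' add pi- … -oth around the stem.
So negahnuw → negahnwet.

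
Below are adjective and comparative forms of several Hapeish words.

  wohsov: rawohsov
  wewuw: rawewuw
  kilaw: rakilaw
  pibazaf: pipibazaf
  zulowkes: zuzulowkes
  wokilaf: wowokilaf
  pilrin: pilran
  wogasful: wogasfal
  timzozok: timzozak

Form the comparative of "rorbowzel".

kilaw and pibazaf both have last vowel 'a' yet inflect differently (rakilaw, pipibazaf), so the last vowel is not what conditions the rule; the final letter is.
"rorbowzel" ends in -l. The one such stem in the data (wogasful → wogasfal) changes the last vowel to 'a' (as do pilrin, timzozok), so the same rule applies.
So rorbowzel → rorbowzal.

rorbowzal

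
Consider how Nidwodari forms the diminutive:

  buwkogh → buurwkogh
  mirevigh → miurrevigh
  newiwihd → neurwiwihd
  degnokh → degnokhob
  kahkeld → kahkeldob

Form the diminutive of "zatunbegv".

buwkogh and degnokh both end in -h yet inflect differently (buurwkogh, degnokhob), so the final letter is not what conditions the rule; the second-to-last letter is.
"zatunbegv" has second-to-last letter 'g'. The stems whose second-to-last letter is 'g' (buwkogh → buurwkogh, mirevigh → miurrevigh) insert -ur- after the first vowel.
The other pattern: stems whose second-to-last letter is 'k' or 'l' add -ob.
So zatunbegv → zaurtunbegv.

zaurtunbegv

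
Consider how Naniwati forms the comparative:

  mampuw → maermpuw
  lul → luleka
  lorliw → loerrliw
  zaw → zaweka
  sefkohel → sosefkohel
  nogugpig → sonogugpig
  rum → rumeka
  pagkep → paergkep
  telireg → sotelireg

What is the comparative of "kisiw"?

kiersiw

zaw and mampuw both end in -w yet inflect differently (zaweka, maermpuw), so the final letter is not what conditions the rule; the number of vowels is.
"kisiw" has 2 vowels. The stems with 2 vowels (mampuw → maermpuw, pagkep → paergkep, lorliw → loerrliw) insert -er- after the first vowel.
The other patterns: stems with 1 vowel add -eka; stems with 3 vowels add the prefix so-.
So kisiw → kiersiw.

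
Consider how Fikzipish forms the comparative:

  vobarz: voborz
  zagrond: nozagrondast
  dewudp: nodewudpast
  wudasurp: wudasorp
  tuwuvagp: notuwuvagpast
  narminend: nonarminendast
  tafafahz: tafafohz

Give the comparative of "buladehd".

wudasurp and dewudp both end in -p yet inflect differently (wudasorp, nodewudpast), so the final letter is not what conditions the rule; the second-to-last letter is.
"buladehd" has second-to-last letter 'h'. The one such stem in the data (tafafahz → tafafohz) changes the last vowel to 'o' (as do wudasurp, vobarz), so the same rule applies.
The other pattern: stems whose second-to-last letter is 'd', 'g' or 'n' add no- … -ast around the stem.
So buladehd → buladohd.

buladohd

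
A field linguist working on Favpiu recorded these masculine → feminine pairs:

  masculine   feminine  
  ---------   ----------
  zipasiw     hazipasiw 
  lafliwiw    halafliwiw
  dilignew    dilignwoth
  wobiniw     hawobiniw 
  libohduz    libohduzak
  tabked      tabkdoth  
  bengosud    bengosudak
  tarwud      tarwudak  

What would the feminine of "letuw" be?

lafliwiw and dilignew both end in -w yet inflect differently (halafliwiw, dilignwoth), so the final letter is not what conditions the rule; the last vowel is.
"letuw" has last vowel 'u'. The stems whose last vowel is 'u' (tarwud → tarwudak, bengosud → bengosudak, libohduz → libohduzak) add -ak.
The other patterns: stems whose last vowel is 'i' add the prefix ha-; stems whose last vowel is 'e' delete the last vowel and add -oth.
So letuw → letuwak.

letuwak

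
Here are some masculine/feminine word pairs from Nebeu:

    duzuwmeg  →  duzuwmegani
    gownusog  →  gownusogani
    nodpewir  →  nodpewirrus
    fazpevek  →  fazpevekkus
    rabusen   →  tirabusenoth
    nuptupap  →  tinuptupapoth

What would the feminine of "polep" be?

"polep" ends in -p. The one such stem in the data (nuptupap → tinuptupapoth) adds ti- … -oth around the stem, so the same rule applies.
The other patterns: stems ending in -g add -ani; stems ending in -k or -r double the final consonant and add -us.
So polep → tipolepoth.

tipolepoth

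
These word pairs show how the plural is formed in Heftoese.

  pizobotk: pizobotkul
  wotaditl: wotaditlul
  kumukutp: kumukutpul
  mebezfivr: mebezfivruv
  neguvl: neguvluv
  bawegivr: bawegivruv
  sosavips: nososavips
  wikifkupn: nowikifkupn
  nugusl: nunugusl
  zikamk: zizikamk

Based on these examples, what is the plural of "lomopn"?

nolomopn

"lomopn" has second-to-last letter 'p'. The stems whose second-to-last letter is 'p' (sosavips → nososavips, wikifkupn → nowikifkupn) add the prefix no-.
So lomopn → nolomopn.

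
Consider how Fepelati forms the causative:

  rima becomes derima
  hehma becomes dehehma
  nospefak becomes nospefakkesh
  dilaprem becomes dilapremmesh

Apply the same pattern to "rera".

derera

"rera" ends in a vowel. The stems ending in a vowel (rima → derima, hehma → dehehma) add the prefix de-.
The other pattern: stems ending in a consonant double the final consonant and add -esh.
So rera → derera.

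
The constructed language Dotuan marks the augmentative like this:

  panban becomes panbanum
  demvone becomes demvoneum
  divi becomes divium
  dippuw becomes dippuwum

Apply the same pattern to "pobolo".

Every pair shown (panban → panbanum, demvone → demvoneum, divi → divium, …) follows the same rule: add -um.
So pobolo → poboloum.

poboloum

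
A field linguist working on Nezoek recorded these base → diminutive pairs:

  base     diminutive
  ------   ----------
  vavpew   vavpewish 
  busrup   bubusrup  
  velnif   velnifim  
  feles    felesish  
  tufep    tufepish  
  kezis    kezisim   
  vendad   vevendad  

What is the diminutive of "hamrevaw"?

feles and kezis both end in -s yet inflect differently (felesish, kezisim), so the final letter is not what conditions the rule; the last vowel is.
"hamrevaw" has last vowel 'a'. The one such stem in the data (vendad → vevendad) repeats the first consonant+vowel as a prefix (as does busrup), so the same rule applies.
So hamrevaw → hahamrevaw.

hahamrevaw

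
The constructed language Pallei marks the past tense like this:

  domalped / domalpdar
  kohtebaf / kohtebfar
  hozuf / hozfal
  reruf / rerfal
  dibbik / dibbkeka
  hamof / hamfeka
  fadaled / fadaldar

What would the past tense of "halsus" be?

halssal

reruf and hamof both end in -f yet inflect differently (rerfal, hamfeka), so the final letter is not what conditions the rule; the last vowel is.
"halsus" has last vowel 'u'. The stems whose last vowel is 'u' (reruf → rerfal, hozuf → hozfal) delete the last vowel and add -al.
The other patterns: stems whose last vowel is 'i' or 'o' delete the last vowel and add -eka; stems whose last vowel is 'a' or 'e' delete the last vowel and add -ar.
So halsus → halssal.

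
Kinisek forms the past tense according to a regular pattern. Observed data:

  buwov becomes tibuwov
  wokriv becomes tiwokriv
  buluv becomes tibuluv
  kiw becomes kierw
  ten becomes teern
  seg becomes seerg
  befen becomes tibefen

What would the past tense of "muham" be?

befen and ten both end in -n yet inflect differently (tibefen, teern), so the final letter is not what conditions the rule; the number of vowels is.
"muham" has 2 vowels. The stems with 2 vowels (buluv → tibuluv, buwov → tibuwov, befen → tibefen) add the prefix ti-.
The other pattern: stems with 1 vowel insert -er- after the first vowel.
So muham → timuham.

timuham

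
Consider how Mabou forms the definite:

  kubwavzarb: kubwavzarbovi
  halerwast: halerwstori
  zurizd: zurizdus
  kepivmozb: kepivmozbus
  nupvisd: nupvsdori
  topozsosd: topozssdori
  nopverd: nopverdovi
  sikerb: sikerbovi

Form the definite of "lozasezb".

lozasezbus

"lozasezb" has second-to-last letter 'z'. The stems whose second-to-last letter is 'z' (zurizd → zurizdus, kepivmozb → kepivmozbus) add -us.
So lozasezb → lozasezbus.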